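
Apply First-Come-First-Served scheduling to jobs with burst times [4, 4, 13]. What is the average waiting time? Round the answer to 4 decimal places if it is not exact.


FCFS order (as given): [4, 4, 13]
Waiting times:
  Job 1: wait = 0
  Job 2: wait = 4
  Job 3: wait = 8
Sum of waiting times = 12
Average waiting time = 12/3 = 4.0

4.0


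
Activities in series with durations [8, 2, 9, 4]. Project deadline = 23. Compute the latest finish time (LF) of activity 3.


LF(activity 3) = deadline - sum of successor durations
Successors: activities 4 through 4 with durations [4]
Sum of successor durations = 4
LF = 23 - 4 = 19

19


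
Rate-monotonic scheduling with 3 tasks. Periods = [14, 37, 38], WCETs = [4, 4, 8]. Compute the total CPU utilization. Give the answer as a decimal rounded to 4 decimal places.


Compute individual utilizations (exact fractions):
  Task 1: C/T = 4/14 = 2/7 (approx. 0.2857)
  Task 2: C/T = 4/37 (approx. 0.1081)
  Task 3: C/T = 8/38 = 4/19 (approx. 0.2105)
Total utilization U = 2/7 + 4/37 + 4/19 = 2974/4921
Rounded to 4 decimal places: U = 0.6043
RM (Liu & Layland) bound for 3 tasks = 0.779763; compare with U = 2974/4921 (approx. 0.604349)
U <= bound, so schedulable by RM sufficient condition.

0.6043


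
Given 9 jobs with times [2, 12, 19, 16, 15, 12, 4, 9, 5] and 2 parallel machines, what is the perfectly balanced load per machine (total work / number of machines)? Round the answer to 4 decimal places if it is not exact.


Total processing time = 2 + 12 + 19 + 16 + 15 + 12 + 4 + 9 + 5 = 94
Number of machines = 2
Ideal balanced load = 94 / 2 = 47.0

47.0


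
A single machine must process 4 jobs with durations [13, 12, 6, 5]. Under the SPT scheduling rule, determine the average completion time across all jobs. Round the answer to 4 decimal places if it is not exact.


Sort jobs by processing time (SPT order): [5, 6, 12, 13]
Compute completion times sequentially:
  Job 1: processing = 5, completes at 5
  Job 2: processing = 6, completes at 11
  Job 3: processing = 12, completes at 23
  Job 4: processing = 13, completes at 36
Sum of completion times = 75
Average completion time = 75/4 = 18.75

18.75


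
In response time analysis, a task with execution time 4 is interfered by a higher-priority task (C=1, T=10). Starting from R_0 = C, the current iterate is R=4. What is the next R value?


R_next = C + ceil(R_prev / T_hp) * C_hp
ceil(4 / 10) = ceil(0.4) = 1
Interference = 1 * 1 = 1
R_next = 4 + 1 = 5

5


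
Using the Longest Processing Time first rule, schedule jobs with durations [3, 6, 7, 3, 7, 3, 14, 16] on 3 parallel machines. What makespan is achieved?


Sort jobs in decreasing order (LPT): [16, 14, 7, 7, 6, 3, 3, 3]
Assign each job to the least loaded machine:
  Machine 1: jobs [16, 3], load = 19
  Machine 2: jobs [14, 6], load = 20
  Machine 3: jobs [7, 7, 3, 3], load = 20
Makespan = max load = 20

20


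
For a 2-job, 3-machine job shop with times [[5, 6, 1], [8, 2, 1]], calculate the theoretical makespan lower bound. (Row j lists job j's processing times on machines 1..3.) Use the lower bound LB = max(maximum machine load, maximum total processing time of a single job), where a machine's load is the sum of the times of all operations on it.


Machine loads:
  Machine 1: 5 + 8 = 13
  Machine 2: 6 + 2 = 8
  Machine 3: 1 + 1 = 2
Max machine load = 13
Job totals:
  Job 1: 12
  Job 2: 11
Max job total = 12
Lower bound = max(13, 12) = 13

13


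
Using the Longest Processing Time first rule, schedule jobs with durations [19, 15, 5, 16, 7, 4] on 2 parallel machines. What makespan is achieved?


Sort jobs in decreasing order (LPT): [19, 16, 15, 7, 5, 4]
Assign each job to the least loaded machine:
  Machine 1: jobs [19, 7, 5, 4], load = 35
  Machine 2: jobs [16, 15], load = 31
Makespan = max load = 35

35


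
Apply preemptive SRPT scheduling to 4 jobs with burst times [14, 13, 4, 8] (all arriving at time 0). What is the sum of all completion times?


Since all jobs arrive at t=0, SRPT equals SPT ordering.
SPT order: [4, 8, 13, 14]
Completion times:
  Job 1: p=4, C=4
  Job 2: p=8, C=12
  Job 3: p=13, C=25
  Job 4: p=14, C=39
Total completion time = 4 + 12 + 25 + 39 = 80

80


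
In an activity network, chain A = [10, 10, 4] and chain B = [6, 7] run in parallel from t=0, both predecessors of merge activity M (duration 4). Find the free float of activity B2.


ES(B2) = sum of predecessors on chain B = 6
EF(B2) = ES + duration = 6 + 7 = 13
Successor of B2 is M. ES(M) = max(sum(A), sum(B)) = max(24, 13) = 24
Free float = ES(successor) - EF(current) = 24 - 13 = 11

11


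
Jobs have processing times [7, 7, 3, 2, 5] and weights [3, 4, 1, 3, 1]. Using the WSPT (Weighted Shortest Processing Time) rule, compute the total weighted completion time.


Compute p/w ratios and sort ascending (WSPT): [(2, 3), (7, 4), (7, 3), (3, 1), (5, 1)]
Compute weighted completion times:
  Job (p=2,w=3): C=2, w*C=3*2=6
  Job (p=7,w=4): C=9, w*C=4*9=36
  Job (p=7,w=3): C=16, w*C=3*16=48
  Job (p=3,w=1): C=19, w*C=1*19=19
  Job (p=5,w=1): C=24, w*C=1*24=24
Total weighted completion time = 133

133


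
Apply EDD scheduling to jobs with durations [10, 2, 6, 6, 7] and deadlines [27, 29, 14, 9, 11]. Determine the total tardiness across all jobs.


Sort by due date (EDD order): [(6, 9), (7, 11), (6, 14), (10, 27), (2, 29)]
Compute completion times and tardiness:
  Job 1: p=6, d=9, C=6, tardiness=max(0,6-9)=0
  Job 2: p=7, d=11, C=13, tardiness=max(0,13-11)=2
  Job 3: p=6, d=14, C=19, tardiness=max(0,19-14)=5
  Job 4: p=10, d=27, C=29, tardiness=max(0,29-27)=2
  Job 5: p=2, d=29, C=31, tardiness=max(0,31-29)=2
Total tardiness = 11

11


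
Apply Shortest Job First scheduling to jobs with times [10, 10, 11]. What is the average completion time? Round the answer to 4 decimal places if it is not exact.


SJF order (ascending): [10, 10, 11]
Completion times:
  Job 1: burst=10, C=10
  Job 2: burst=10, C=20
  Job 3: burst=11, C=31
Average completion = 61/3 = 20.3333

20.3333


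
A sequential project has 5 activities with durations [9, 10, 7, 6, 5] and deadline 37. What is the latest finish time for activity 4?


LF(activity 4) = deadline - sum of successor durations
Successors: activities 5 through 5 with durations [5]
Sum of successor durations = 5
LF = 37 - 5 = 32

32


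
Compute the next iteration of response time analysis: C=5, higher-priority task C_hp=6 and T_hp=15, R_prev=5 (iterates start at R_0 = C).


R_next = C + ceil(R_prev / T_hp) * C_hp
ceil(5 / 15) = ceil(0.3333) = 1
Interference = 1 * 6 = 6
R_next = 5 + 6 = 11

11


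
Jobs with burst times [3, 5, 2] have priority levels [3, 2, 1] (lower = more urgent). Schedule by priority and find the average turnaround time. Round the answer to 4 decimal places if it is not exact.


Sort by priority (ascending = highest first):
Order: [(1, 2), (2, 5), (3, 3)]
Completion times:
  Priority 1, burst=2, C=2
  Priority 2, burst=5, C=7
  Priority 3, burst=3, C=10
Average turnaround = 19/3 = 6.3333

6.3333


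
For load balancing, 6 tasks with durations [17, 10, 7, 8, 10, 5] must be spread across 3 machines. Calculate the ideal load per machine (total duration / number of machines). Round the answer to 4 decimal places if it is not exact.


Total processing time = 17 + 10 + 7 + 8 + 10 + 5 = 57
Number of machines = 3
Ideal balanced load = 57 / 3 = 19.0

19.0


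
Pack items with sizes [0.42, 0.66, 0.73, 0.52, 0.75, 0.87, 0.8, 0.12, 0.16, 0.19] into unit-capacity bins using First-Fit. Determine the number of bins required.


Place items sequentially using First-Fit:
  Item 0.42 -> new Bin 1
  Item 0.66 -> new Bin 2
  Item 0.73 -> new Bin 3
  Item 0.52 -> Bin 1 (now 0.94)
  Item 0.75 -> new Bin 4
  Item 0.87 -> new Bin 5
  Item 0.8 -> new Bin 6
  Item 0.12 -> Bin 2 (now 0.78)
  Item 0.16 -> Bin 2 (now 0.94)
  Item 0.19 -> Bin 3 (now 0.92)
Total bins used = 6

6


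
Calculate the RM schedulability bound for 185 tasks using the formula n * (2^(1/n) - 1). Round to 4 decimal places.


Compute 2^(1/185) = 1.0037537693
Subtract 1: 1.0037537693 - 1 = 0.0037537693
Multiply by n: 185 * 0.0037537693 = 0.6944473205
Round to 4 dp: 0.6944

0.6944


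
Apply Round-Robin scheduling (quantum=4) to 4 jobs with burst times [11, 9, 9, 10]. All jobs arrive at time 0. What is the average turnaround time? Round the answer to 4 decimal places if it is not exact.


Time quantum = 4
Execution trace:
  J1 runs 4 units, time = 4
  J2 runs 4 units, time = 8
  J3 runs 4 units, time = 12
  J4 runs 4 units, time = 16
  J1 runs 4 units, time = 20
  J2 runs 4 units, time = 24
  J3 runs 4 units, time = 28
  J4 runs 4 units, time = 32
  J1 runs 3 units, time = 35
  J2 runs 1 units, time = 36
  J3 runs 1 units, time = 37
  J4 runs 2 units, time = 39
Finish times: [35, 36, 37, 39]
Average turnaround = 147/4 = 36.75

36.75


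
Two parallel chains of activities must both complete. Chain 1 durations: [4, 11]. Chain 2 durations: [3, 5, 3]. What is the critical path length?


Path A total = 4 + 11 = 15
Path B total = 3 + 5 + 3 = 11
Critical path = longest path = max(15, 11) = 15

15


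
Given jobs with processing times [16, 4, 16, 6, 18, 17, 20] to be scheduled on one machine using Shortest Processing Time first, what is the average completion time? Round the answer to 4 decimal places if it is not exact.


Sort jobs by processing time (SPT order): [4, 6, 16, 16, 17, 18, 20]
Compute completion times sequentially:
  Job 1: processing = 4, completes at 4
  Job 2: processing = 6, completes at 10
  Job 3: processing = 16, completes at 26
  Job 4: processing = 16, completes at 42
  Job 5: processing = 17, completes at 59
  Job 6: processing = 18, completes at 77
  Job 7: processing = 20, completes at 97
Sum of completion times = 315
Average completion time = 315/7 = 45.0

45.0


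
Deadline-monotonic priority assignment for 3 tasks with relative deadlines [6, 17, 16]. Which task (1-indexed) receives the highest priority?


Sort tasks by relative deadline (ascending):
  Task 1: deadline = 6
  Task 3: deadline = 16
  Task 2: deadline = 17
Priority order (highest first): [1, 3, 2]
Highest priority task = 1

1


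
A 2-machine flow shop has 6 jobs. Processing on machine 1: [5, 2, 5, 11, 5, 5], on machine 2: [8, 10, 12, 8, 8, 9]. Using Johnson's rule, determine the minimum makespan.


Apply Johnson's rule:
  Group 1 (a <= b): [(2, 2, 10), (1, 5, 8), (3, 5, 12), (5, 5, 8), (6, 5, 9)]
  Group 2 (a > b): [(4, 11, 8)]
Optimal job order: [2, 1, 3, 5, 6, 4]
Schedule:
  Job 2: M1 done at 2, M2 done at 12
  Job 1: M1 done at 7, M2 done at 20
  Job 3: M1 done at 12, M2 done at 32
  Job 5: M1 done at 17, M2 done at 40
  Job 6: M1 done at 22, M2 done at 49
  Job 4: M1 done at 33, M2 done at 57
Makespan = 57

57


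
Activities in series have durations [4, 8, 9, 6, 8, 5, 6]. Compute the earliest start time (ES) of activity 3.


Activity 3 starts after activities 1 through 2 complete.
Predecessor durations: [4, 8]
ES = 4 + 8 = 12

12


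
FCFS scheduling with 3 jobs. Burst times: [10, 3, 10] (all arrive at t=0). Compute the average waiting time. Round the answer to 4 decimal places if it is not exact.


FCFS order (as given): [10, 3, 10]
Waiting times:
  Job 1: wait = 0
  Job 2: wait = 10
  Job 3: wait = 13
Sum of waiting times = 23
Average waiting time = 23/3 = 7.6667

7.6667


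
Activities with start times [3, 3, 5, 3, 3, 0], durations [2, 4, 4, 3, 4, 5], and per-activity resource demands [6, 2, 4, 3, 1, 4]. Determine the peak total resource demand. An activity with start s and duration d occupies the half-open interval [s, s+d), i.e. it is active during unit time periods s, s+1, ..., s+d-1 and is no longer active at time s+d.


Each activity i is active on [start_i, start_i + duration_i).
Compute total resource usage per time slot:
  t=0: active resources = [4], total = 4
  t=1: active resources = [4], total = 4
  t=2: active resources = [4], total = 4
  t=3: active resources = [6, 2, 3, 1, 4], total = 16
  t=4: active resources = [6, 2, 3, 1, 4], total = 16
  t=5: active resources = [2, 4, 3, 1], total = 10
  t=6: active resources = [2, 4, 1], total = 7
  t=7: active resources = [4], total = 4
  t=8: active resources = [4], total = 4
Peak resource demand = 16

16


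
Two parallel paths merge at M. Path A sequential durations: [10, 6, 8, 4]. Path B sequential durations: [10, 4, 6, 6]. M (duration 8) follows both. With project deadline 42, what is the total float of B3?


Forward pass: ES(B3) = sum of predecessors on chain B = 14
EF = ES + duration = 14 + 6 = 20
Backward pass: LF(M) = deadline = 42; LS(M) = 42 - 8 = 34
LF(B3) = LS(M) - sum(successors on chain B) = 34 - 6 = 28
LS = LF - duration = 28 - 6 = 22
Total float = LS - ES = 22 - 14 = 8

8


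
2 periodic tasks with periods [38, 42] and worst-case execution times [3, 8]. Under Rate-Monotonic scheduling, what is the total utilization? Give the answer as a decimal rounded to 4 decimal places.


Compute individual utilizations (exact fractions):
  Task 1: C/T = 3/38 (approx. 0.0789)
  Task 2: C/T = 8/42 = 4/21 (approx. 0.1905)
Total utilization U = 3/38 + 4/21 = 215/798
Rounded to 4 decimal places: U = 0.2694
RM (Liu & Layland) bound for 2 tasks = 0.828427; compare with U = 215/798 (approx. 0.269424)
U <= bound, so schedulable by RM sufficient condition.

0.2694


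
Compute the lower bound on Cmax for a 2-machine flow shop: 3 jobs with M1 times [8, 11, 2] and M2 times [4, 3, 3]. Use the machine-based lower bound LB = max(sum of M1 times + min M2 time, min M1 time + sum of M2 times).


LB1 = sum(M1 times) + min(M2 times) = 21 + 3 = 24
LB2 = min(M1 times) + sum(M2 times) = 2 + 10 = 12
Lower bound = max(LB1, LB2) = max(24, 12) = 24

24


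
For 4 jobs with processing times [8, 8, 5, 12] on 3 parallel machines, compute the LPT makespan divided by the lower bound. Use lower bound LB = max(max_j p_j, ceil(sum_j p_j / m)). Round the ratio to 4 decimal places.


LPT order: [12, 8, 8, 5]
Machine loads after assignment: [12, 13, 8]
LPT makespan = 13
Lower bound = max(max_job, ceil(total/3)) = max(12, 11) = 12
Ratio = 13 / 12 = 1.0833

1.0833


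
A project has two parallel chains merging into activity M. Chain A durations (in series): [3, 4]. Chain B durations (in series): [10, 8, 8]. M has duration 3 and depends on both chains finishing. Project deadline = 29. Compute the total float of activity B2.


Forward pass: ES(B2) = sum of predecessors on chain B = 10
EF = ES + duration = 10 + 8 = 18
Backward pass: LF(M) = deadline = 29; LS(M) = 29 - 3 = 26
LF(B2) = LS(M) - sum(successors on chain B) = 26 - 8 = 18
LS = LF - duration = 18 - 8 = 10
Total float = LS - ES = 10 - 10 = 0

0


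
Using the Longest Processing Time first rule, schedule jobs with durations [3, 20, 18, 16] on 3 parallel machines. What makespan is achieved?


Sort jobs in decreasing order (LPT): [20, 18, 16, 3]
Assign each job to the least loaded machine:
  Machine 1: jobs [20], load = 20
  Machine 2: jobs [18], load = 18
  Machine 3: jobs [16, 3], load = 19
Makespan = max load = 20

20


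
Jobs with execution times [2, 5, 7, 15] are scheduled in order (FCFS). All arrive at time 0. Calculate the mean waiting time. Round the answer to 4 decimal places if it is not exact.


FCFS order (as given): [2, 5, 7, 15]
Waiting times:
  Job 1: wait = 0
  Job 2: wait = 2
  Job 3: wait = 7
  Job 4: wait = 14
Sum of waiting times = 23
Average waiting time = 23/4 = 5.75

5.75


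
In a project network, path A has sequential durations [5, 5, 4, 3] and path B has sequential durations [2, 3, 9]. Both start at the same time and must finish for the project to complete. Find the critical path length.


Path A total = 5 + 5 + 4 + 3 = 17
Path B total = 2 + 3 + 9 = 14
Critical path = longest path = max(17, 14) = 17

17


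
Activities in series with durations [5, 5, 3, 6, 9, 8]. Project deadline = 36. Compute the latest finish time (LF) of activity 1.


LF(activity 1) = deadline - sum of successor durations
Successors: activities 2 through 6 with durations [5, 3, 6, 9, 8]
Sum of successor durations = 31
LF = 36 - 31 = 5

5


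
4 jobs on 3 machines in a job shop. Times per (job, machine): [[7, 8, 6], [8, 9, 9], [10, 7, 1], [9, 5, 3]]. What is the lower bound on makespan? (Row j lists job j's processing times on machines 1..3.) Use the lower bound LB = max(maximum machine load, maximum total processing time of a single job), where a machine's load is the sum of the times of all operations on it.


Machine loads:
  Machine 1: 7 + 8 + 10 + 9 = 34
  Machine 2: 8 + 9 + 7 + 5 = 29
  Machine 3: 6 + 9 + 1 + 3 = 19
Max machine load = 34
Job totals:
  Job 1: 21
  Job 2: 26
  Job 3: 18
  Job 4: 17
Max job total = 26
Lower bound = max(34, 26) = 34

34


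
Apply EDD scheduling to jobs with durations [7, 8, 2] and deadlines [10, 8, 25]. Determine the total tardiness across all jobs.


Sort by due date (EDD order): [(8, 8), (7, 10), (2, 25)]
Compute completion times and tardiness:
  Job 1: p=8, d=8, C=8, tardiness=max(0,8-8)=0
  Job 2: p=7, d=10, C=15, tardiness=max(0,15-10)=5
  Job 3: p=2, d=25, C=17, tardiness=max(0,17-25)=0
Total tardiness = 5

5


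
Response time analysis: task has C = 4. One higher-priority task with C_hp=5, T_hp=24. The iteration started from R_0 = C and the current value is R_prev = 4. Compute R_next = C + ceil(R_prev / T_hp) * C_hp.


R_next = C + ceil(R_prev / T_hp) * C_hp
ceil(4 / 24) = ceil(0.1667) = 1
Interference = 1 * 5 = 5
R_next = 4 + 5 = 9

9


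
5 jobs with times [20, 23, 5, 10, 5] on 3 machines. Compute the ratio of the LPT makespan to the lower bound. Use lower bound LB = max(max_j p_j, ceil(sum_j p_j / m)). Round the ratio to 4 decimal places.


LPT order: [23, 20, 10, 5, 5]
Machine loads after assignment: [23, 20, 20]
LPT makespan = 23
Lower bound = max(max_job, ceil(total/3)) = max(23, 21) = 23
Ratio = 23 / 23 = 1.0

1.0


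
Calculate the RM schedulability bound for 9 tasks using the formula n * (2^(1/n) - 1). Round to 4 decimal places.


Compute 2^(1/9) = 1.0800597389
Subtract 1: 1.0800597389 - 1 = 0.0800597389
Multiply by n: 9 * 0.0800597389 = 0.7205376501
Round to 4 dp: 0.7205

0.7205


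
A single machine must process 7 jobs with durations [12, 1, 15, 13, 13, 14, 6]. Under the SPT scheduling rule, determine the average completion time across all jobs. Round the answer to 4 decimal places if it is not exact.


Sort jobs by processing time (SPT order): [1, 6, 12, 13, 13, 14, 15]
Compute completion times sequentially:
  Job 1: processing = 1, completes at 1
  Job 2: processing = 6, completes at 7
  Job 3: processing = 12, completes at 19
  Job 4: processing = 13, completes at 32
  Job 5: processing = 13, completes at 45
  Job 6: processing = 14, completes at 59
  Job 7: processing = 15, completes at 74
Sum of completion times = 237
Average completion time = 237/7 = 33.8571

33.8571


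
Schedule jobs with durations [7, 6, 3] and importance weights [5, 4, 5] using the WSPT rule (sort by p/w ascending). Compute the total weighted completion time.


Compute p/w ratios and sort ascending (WSPT): [(3, 5), (7, 5), (6, 4)]
Compute weighted completion times:
  Job (p=3,w=5): C=3, w*C=5*3=15
  Job (p=7,w=5): C=10, w*C=5*10=50
  Job (p=6,w=4): C=16, w*C=4*16=64
Total weighted completion time = 129

129


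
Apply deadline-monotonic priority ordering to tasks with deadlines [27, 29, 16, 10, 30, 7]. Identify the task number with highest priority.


Sort tasks by relative deadline (ascending):
  Task 6: deadline = 7
  Task 4: deadline = 10
  Task 3: deadline = 16
  Task 1: deadline = 27
  Task 2: deadline = 29
  Task 5: deadline = 30
Priority order (highest first): [6, 4, 3, 1, 2, 5]
Highest priority task = 6

6


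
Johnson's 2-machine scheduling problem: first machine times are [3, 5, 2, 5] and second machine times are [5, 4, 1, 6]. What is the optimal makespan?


Apply Johnson's rule:
  Group 1 (a <= b): [(1, 3, 5), (4, 5, 6)]
  Group 2 (a > b): [(2, 5, 4), (3, 2, 1)]
Optimal job order: [1, 4, 2, 3]
Schedule:
  Job 1: M1 done at 3, M2 done at 8
  Job 4: M1 done at 8, M2 done at 14
  Job 2: M1 done at 13, M2 done at 18
  Job 3: M1 done at 15, M2 done at 19
Makespan = 19

19


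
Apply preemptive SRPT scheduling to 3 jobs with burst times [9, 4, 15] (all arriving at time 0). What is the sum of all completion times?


Since all jobs arrive at t=0, SRPT equals SPT ordering.
SPT order: [4, 9, 15]
Completion times:
  Job 1: p=4, C=4
  Job 2: p=9, C=13
  Job 3: p=15, C=28
Total completion time = 4 + 13 + 28 = 45

45


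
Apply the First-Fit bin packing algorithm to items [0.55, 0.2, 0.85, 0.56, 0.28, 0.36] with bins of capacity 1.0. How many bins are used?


Place items sequentially using First-Fit:
  Item 0.55 -> new Bin 1
  Item 0.2 -> Bin 1 (now 0.75)
  Item 0.85 -> new Bin 2
  Item 0.56 -> new Bin 3
  Item 0.28 -> Bin 3 (now 0.84)
  Item 0.36 -> new Bin 4
Total bins used = 4

4


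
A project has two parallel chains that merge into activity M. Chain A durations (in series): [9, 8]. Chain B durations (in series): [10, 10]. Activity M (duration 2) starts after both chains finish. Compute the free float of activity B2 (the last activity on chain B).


ES(B2) = sum of predecessors on chain B = 10
EF(B2) = ES + duration = 10 + 10 = 20
Successor of B2 is M. ES(M) = max(sum(A), sum(B)) = max(17, 20) = 20
Free float = ES(successor) - EF(current) = 20 - 20 = 0

0


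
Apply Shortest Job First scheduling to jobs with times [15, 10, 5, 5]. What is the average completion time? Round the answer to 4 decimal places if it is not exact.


SJF order (ascending): [5, 5, 10, 15]
Completion times:
  Job 1: burst=5, C=5
  Job 2: burst=5, C=10
  Job 3: burst=10, C=20
  Job 4: burst=15, C=35
Average completion = 70/4 = 17.5

17.5


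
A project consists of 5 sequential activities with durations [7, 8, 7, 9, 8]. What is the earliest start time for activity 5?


Activity 5 starts after activities 1 through 4 complete.
Predecessor durations: [7, 8, 7, 9]
ES = 7 + 8 + 7 + 9 = 31

31


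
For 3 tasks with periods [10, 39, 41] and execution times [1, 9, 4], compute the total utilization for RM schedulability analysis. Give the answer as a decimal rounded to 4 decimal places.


Compute individual utilizations (exact fractions):
  Task 1: C/T = 1/10 (approx. 0.1)
  Task 2: C/T = 9/39 = 3/13 (approx. 0.2308)
  Task 3: C/T = 4/41 (approx. 0.0976)
Total utilization U = 1/10 + 3/13 + 4/41 = 2283/5330
Rounded to 4 decimal places: U = 0.4283
RM (Liu & Layland) bound for 3 tasks = 0.779763; compare with U = 2283/5330 (approx. 0.428330)
U <= bound, so schedulable by RM sufficient condition.

0.4283


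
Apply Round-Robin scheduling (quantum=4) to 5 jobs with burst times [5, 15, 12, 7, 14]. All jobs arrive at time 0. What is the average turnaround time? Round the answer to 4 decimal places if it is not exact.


Time quantum = 4
Execution trace:
  J1 runs 4 units, time = 4
  J2 runs 4 units, time = 8
  J3 runs 4 units, time = 12
  J4 runs 4 units, time = 16
  J5 runs 4 units, time = 20
  J1 runs 1 units, time = 21
  J2 runs 4 units, time = 25
  J3 runs 4 units, time = 29
  J4 runs 3 units, time = 32
  J5 runs 4 units, time = 36
  J2 runs 4 units, time = 40
  J3 runs 4 units, time = 44
  J5 runs 4 units, time = 48
  J2 runs 3 units, time = 51
  J5 runs 2 units, time = 53
Finish times: [21, 51, 44, 32, 53]
Average turnaround = 201/5 = 40.2

40.2


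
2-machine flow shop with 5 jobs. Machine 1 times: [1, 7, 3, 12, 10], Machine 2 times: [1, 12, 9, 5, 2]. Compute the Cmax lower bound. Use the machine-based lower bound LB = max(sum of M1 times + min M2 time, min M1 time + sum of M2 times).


LB1 = sum(M1 times) + min(M2 times) = 33 + 1 = 34
LB2 = min(M1 times) + sum(M2 times) = 1 + 29 = 30
Lower bound = max(LB1, LB2) = max(34, 30) = 34

34


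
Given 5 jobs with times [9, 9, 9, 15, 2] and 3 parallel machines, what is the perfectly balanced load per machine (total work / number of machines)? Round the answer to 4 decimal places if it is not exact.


Total processing time = 9 + 9 + 9 + 15 + 2 = 44
Number of machines = 3
Ideal balanced load = 44 / 3 = 14.6667

14.6667


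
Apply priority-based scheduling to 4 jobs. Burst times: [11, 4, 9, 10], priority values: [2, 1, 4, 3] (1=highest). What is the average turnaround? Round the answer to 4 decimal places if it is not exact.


Sort by priority (ascending = highest first):
Order: [(1, 4), (2, 11), (3, 10), (4, 9)]
Completion times:
  Priority 1, burst=4, C=4
  Priority 2, burst=11, C=15
  Priority 3, burst=10, C=25
  Priority 4, burst=9, C=34
Average turnaround = 78/4 = 19.5

19.5


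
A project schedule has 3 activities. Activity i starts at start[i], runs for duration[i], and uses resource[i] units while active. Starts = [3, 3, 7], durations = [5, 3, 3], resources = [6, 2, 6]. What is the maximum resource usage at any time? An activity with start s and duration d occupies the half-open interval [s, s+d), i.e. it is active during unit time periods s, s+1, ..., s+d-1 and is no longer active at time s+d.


Each activity i is active on [start_i, start_i + duration_i).
Compute total resource usage per time slot:
  t=0: active resources = [], total = 0
  t=1: active resources = [], total = 0
  t=2: active resources = [], total = 0
  t=3: active resources = [6, 2], total = 8
  t=4: active resources = [6, 2], total = 8
  t=5: active resources = [6, 2], total = 8
  t=6: active resources = [6], total = 6
  t=7: active resources = [6, 6], total = 12
  t=8: active resources = [6], total = 6
  t=9: active resources = [6], total = 6
Peak resource demand = 12

12


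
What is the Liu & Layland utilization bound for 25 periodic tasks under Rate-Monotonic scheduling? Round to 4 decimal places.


Compute 2^(1/25) = 1.0281138267
Subtract 1: 1.0281138267 - 1 = 0.0281138267
Multiply by n: 25 * 0.0281138267 = 0.7028456675
Round to 4 dp: 0.7028

0.7028


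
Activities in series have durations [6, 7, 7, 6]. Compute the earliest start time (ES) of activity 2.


Activity 2 starts after activities 1 through 1 complete.
Predecessor durations: [6]
ES = 6 = 6

6


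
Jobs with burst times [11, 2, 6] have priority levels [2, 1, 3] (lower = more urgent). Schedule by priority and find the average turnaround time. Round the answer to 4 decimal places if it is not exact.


Sort by priority (ascending = highest first):
Order: [(1, 2), (2, 11), (3, 6)]
Completion times:
  Priority 1, burst=2, C=2
  Priority 2, burst=11, C=13
  Priority 3, burst=6, C=19
Average turnaround = 34/3 = 11.3333

11.3333


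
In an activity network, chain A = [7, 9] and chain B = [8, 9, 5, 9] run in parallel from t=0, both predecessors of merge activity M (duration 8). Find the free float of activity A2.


ES(A2) = sum of predecessors on chain A = 7
EF(A2) = ES + duration = 7 + 9 = 16
Successor of A2 is M. ES(M) = max(sum(A), sum(B)) = max(16, 31) = 31
Free float = ES(successor) - EF(current) = 31 - 16 = 15

15


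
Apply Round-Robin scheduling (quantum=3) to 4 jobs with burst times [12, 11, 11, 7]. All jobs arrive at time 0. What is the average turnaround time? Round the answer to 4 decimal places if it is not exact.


Time quantum = 3
Execution trace:
  J1 runs 3 units, time = 3
  J2 runs 3 units, time = 6
  J3 runs 3 units, time = 9
  J4 runs 3 units, time = 12
  J1 runs 3 units, time = 15
  J2 runs 3 units, time = 18
  J3 runs 3 units, time = 21
  J4 runs 3 units, time = 24
  J1 runs 3 units, time = 27
  J2 runs 3 units, time = 30
  J3 runs 3 units, time = 33
  J4 runs 1 units, time = 34
  J1 runs 3 units, time = 37
  J2 runs 2 units, time = 39
  J3 runs 2 units, time = 41
Finish times: [37, 39, 41, 34]
Average turnaround = 151/4 = 37.75

37.75


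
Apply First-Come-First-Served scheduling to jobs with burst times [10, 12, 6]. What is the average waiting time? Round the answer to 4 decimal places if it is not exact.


FCFS order (as given): [10, 12, 6]
Waiting times:
  Job 1: wait = 0
  Job 2: wait = 10
  Job 3: wait = 22
Sum of waiting times = 32
Average waiting time = 32/3 = 10.6667

10.6667


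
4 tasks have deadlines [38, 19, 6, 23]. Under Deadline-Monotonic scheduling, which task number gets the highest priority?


Sort tasks by relative deadline (ascending):
  Task 3: deadline = 6
  Task 2: deadline = 19
  Task 4: deadline = 23
  Task 1: deadline = 38
Priority order (highest first): [3, 2, 4, 1]
Highest priority task = 3

3


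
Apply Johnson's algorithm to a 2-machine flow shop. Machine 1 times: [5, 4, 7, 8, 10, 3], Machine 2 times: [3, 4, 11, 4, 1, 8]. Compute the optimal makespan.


Apply Johnson's rule:
  Group 1 (a <= b): [(6, 3, 8), (2, 4, 4), (3, 7, 11)]
  Group 2 (a > b): [(4, 8, 4), (1, 5, 3), (5, 10, 1)]
Optimal job order: [6, 2, 3, 4, 1, 5]
Schedule:
  Job 6: M1 done at 3, M2 done at 11
  Job 2: M1 done at 7, M2 done at 15
  Job 3: M1 done at 14, M2 done at 26
  Job 4: M1 done at 22, M2 done at 30
  Job 1: M1 done at 27, M2 done at 33
  Job 5: M1 done at 37, M2 done at 38
Makespan = 38

38


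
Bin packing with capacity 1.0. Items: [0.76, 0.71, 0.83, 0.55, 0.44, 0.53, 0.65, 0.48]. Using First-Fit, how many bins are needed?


Place items sequentially using First-Fit:
  Item 0.76 -> new Bin 1
  Item 0.71 -> new Bin 2
  Item 0.83 -> new Bin 3
  Item 0.55 -> new Bin 4
  Item 0.44 -> Bin 4 (now 0.99)
  Item 0.53 -> new Bin 5
  Item 0.65 -> new Bin 6
  Item 0.48 -> new Bin 7
Total bins used = 7

7


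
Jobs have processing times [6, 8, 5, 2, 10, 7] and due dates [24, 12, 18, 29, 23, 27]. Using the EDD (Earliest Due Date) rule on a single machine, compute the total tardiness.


Sort by due date (EDD order): [(8, 12), (5, 18), (10, 23), (6, 24), (7, 27), (2, 29)]
Compute completion times and tardiness:
  Job 1: p=8, d=12, C=8, tardiness=max(0,8-12)=0
  Job 2: p=5, d=18, C=13, tardiness=max(0,13-18)=0
  Job 3: p=10, d=23, C=23, tardiness=max(0,23-23)=0
  Job 4: p=6, d=24, C=29, tardiness=max(0,29-24)=5
  Job 5: p=7, d=27, C=36, tardiness=max(0,36-27)=9
  Job 6: p=2, d=29, C=38, tardiness=max(0,38-29)=9
Total tardiness = 23

23


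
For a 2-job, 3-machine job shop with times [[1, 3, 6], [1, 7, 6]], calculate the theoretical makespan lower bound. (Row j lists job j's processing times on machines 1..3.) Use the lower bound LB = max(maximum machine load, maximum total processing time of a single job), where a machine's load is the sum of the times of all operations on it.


Machine loads:
  Machine 1: 1 + 1 = 2
  Machine 2: 3 + 7 = 10
  Machine 3: 6 + 6 = 12
Max machine load = 12
Job totals:
  Job 1: 10
  Job 2: 14
Max job total = 14
Lower bound = max(12, 14) = 14

14


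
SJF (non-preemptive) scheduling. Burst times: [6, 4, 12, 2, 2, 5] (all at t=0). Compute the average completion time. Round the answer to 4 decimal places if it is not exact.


SJF order (ascending): [2, 2, 4, 5, 6, 12]
Completion times:
  Job 1: burst=2, C=2
  Job 2: burst=2, C=4
  Job 3: burst=4, C=8
  Job 4: burst=5, C=13
  Job 5: burst=6, C=19
  Job 6: burst=12, C=31
Average completion = 77/6 = 12.8333

12.8333


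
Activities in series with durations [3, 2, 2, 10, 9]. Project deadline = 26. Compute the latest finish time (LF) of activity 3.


LF(activity 3) = deadline - sum of successor durations
Successors: activities 4 through 5 with durations [10, 9]
Sum of successor durations = 19
LF = 26 - 19 = 7

7


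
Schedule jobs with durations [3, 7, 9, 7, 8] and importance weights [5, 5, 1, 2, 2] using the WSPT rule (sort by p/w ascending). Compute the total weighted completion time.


Compute p/w ratios and sort ascending (WSPT): [(3, 5), (7, 5), (7, 2), (8, 2), (9, 1)]
Compute weighted completion times:
  Job (p=3,w=5): C=3, w*C=5*3=15
  Job (p=7,w=5): C=10, w*C=5*10=50
  Job (p=7,w=2): C=17, w*C=2*17=34
  Job (p=8,w=2): C=25, w*C=2*25=50
  Job (p=9,w=1): C=34, w*C=1*34=34
Total weighted completion time = 183

183


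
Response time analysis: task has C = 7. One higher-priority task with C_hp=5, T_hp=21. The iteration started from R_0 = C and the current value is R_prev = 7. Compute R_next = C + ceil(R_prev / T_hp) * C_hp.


R_next = C + ceil(R_prev / T_hp) * C_hp
ceil(7 / 21) = ceil(0.3333) = 1
Interference = 1 * 5 = 5
R_next = 7 + 5 = 12

12


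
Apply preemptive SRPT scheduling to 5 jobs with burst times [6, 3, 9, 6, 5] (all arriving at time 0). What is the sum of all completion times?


Since all jobs arrive at t=0, SRPT equals SPT ordering.
SPT order: [3, 5, 6, 6, 9]
Completion times:
  Job 1: p=3, C=3
  Job 2: p=5, C=8
  Job 3: p=6, C=14
  Job 4: p=6, C=20
  Job 5: p=9, C=29
Total completion time = 3 + 8 + 14 + 20 + 29 = 74

74


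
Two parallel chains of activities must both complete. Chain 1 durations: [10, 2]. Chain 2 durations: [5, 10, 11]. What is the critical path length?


Path A total = 10 + 2 = 12
Path B total = 5 + 10 + 11 = 26
Critical path = longest path = max(12, 26) = 26

26


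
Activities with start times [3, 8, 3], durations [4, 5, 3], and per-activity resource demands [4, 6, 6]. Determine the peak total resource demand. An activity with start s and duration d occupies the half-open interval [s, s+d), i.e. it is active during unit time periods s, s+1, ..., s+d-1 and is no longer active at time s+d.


Each activity i is active on [start_i, start_i + duration_i).
Compute total resource usage per time slot:
  t=0: active resources = [], total = 0
  t=1: active resources = [], total = 0
  t=2: active resources = [], total = 0
  t=3: active resources = [4, 6], total = 10
  t=4: active resources = [4, 6], total = 10
  t=5: active resources = [4, 6], total = 10
  t=6: active resources = [4], total = 4
  t=7: active resources = [], total = 0
  t=8: active resources = [6], total = 6
  t=9: active resources = [6], total = 6
  t=10: active resources = [6], total = 6
  t=11: active resources = [6], total = 6
  t=12: active resources = [6], total = 6
Peak resource demand = 10

10


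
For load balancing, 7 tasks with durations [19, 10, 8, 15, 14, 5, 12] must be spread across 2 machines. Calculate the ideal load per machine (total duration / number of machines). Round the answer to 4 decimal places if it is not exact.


Total processing time = 19 + 10 + 8 + 15 + 14 + 5 + 12 = 83
Number of machines = 2
Ideal balanced load = 83 / 2 = 41.5

41.5


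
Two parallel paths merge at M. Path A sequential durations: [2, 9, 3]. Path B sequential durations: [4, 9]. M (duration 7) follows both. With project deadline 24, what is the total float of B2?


Forward pass: ES(B2) = sum of predecessors on chain B = 4
EF = ES + duration = 4 + 9 = 13
Backward pass: LF(M) = deadline = 24; LS(M) = 24 - 7 = 17
LF(B2) = LS(M) - sum(successors on chain B) = 17 - 0 = 17
LS = LF - duration = 17 - 9 = 8
Total float = LS - ES = 8 - 4 = 4

4


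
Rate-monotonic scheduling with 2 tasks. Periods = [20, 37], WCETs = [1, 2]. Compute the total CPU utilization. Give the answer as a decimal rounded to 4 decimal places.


Compute individual utilizations (exact fractions):
  Task 1: C/T = 1/20 (approx. 0.05)
  Task 2: C/T = 2/37 (approx. 0.0541)
Total utilization U = 1/20 + 2/37 = 77/740
Rounded to 4 decimal places: U = 0.1041
RM (Liu & Layland) bound for 2 tasks = 0.828427; compare with U = 77/740 (approx. 0.104054)
U <= bound, so schedulable by RM sufficient condition.

0.1041


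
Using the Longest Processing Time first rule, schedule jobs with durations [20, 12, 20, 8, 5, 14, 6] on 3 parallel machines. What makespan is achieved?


Sort jobs in decreasing order (LPT): [20, 20, 14, 12, 8, 6, 5]
Assign each job to the least loaded machine:
  Machine 1: jobs [20, 8], load = 28
  Machine 2: jobs [20, 6, 5], load = 31
  Machine 3: jobs [14, 12], load = 26
Makespan = max load = 31

31


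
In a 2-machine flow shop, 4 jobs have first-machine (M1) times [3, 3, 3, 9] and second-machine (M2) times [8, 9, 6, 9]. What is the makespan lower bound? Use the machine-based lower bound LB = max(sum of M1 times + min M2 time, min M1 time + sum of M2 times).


LB1 = sum(M1 times) + min(M2 times) = 18 + 6 = 24
LB2 = min(M1 times) + sum(M2 times) = 3 + 32 = 35
Lower bound = max(LB1, LB2) = max(24, 35) = 35

35


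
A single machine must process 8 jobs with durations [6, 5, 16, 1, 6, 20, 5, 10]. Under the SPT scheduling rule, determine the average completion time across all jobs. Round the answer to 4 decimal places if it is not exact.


Sort jobs by processing time (SPT order): [1, 5, 5, 6, 6, 10, 16, 20]
Compute completion times sequentially:
  Job 1: processing = 1, completes at 1
  Job 2: processing = 5, completes at 6
  Job 3: processing = 5, completes at 11
  Job 4: processing = 6, completes at 17
  Job 5: processing = 6, completes at 23
  Job 6: processing = 10, completes at 33
  Job 7: processing = 16, completes at 49
  Job 8: processing = 20, completes at 69
Sum of completion times = 209
Average completion time = 209/8 = 26.125

26.125


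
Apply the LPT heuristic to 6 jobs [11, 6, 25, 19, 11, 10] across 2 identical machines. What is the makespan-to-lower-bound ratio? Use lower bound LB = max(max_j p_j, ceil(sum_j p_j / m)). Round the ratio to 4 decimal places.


LPT order: [25, 19, 11, 11, 10, 6]
Machine loads after assignment: [42, 40]
LPT makespan = 42
Lower bound = max(max_job, ceil(total/2)) = max(25, 41) = 41
Ratio = 42 / 41 = 1.0244

1.0244


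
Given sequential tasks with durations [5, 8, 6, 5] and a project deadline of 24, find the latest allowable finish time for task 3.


LF(activity 3) = deadline - sum of successor durations
Successors: activities 4 through 4 with durations [5]
Sum of successor durations = 5
LF = 24 - 5 = 19

19


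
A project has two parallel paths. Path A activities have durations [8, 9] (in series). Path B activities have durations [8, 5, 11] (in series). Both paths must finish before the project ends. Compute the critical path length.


Path A total = 8 + 9 = 17
Path B total = 8 + 5 + 11 = 24
Critical path = longest path = max(17, 24) = 24

24


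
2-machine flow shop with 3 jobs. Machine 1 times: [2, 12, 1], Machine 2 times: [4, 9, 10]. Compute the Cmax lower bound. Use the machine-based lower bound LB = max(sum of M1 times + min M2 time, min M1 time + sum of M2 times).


LB1 = sum(M1 times) + min(M2 times) = 15 + 4 = 19
LB2 = min(M1 times) + sum(M2 times) = 1 + 23 = 24
Lower bound = max(LB1, LB2) = max(19, 24) = 24

24


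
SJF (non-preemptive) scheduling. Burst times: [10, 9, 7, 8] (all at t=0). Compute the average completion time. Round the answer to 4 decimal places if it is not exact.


SJF order (ascending): [7, 8, 9, 10]
Completion times:
  Job 1: burst=7, C=7
  Job 2: burst=8, C=15
  Job 3: burst=9, C=24
  Job 4: burst=10, C=34
Average completion = 80/4 = 20.0

20.0


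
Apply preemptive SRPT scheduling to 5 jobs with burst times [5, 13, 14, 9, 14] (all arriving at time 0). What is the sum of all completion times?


Since all jobs arrive at t=0, SRPT equals SPT ordering.
SPT order: [5, 9, 13, 14, 14]
Completion times:
  Job 1: p=5, C=5
  Job 2: p=9, C=14
  Job 3: p=13, C=27
  Job 4: p=14, C=41
  Job 5: p=14, C=55
Total completion time = 5 + 14 + 27 + 41 + 55 = 142

142


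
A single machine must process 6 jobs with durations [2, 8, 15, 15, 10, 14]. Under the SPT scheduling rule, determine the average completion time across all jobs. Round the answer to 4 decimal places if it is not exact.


Sort jobs by processing time (SPT order): [2, 8, 10, 14, 15, 15]
Compute completion times sequentially:
  Job 1: processing = 2, completes at 2
  Job 2: processing = 8, completes at 10
  Job 3: processing = 10, completes at 20
  Job 4: processing = 14, completes at 34
  Job 5: processing = 15, completes at 49
  Job 6: processing = 15, completes at 64
Sum of completion times = 179
Average completion time = 179/6 = 29.8333

29.8333


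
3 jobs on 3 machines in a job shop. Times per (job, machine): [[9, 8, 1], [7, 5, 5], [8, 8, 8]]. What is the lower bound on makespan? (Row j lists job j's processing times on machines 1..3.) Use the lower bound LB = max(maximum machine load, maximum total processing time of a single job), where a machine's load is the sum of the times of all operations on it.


Machine loads:
  Machine 1: 9 + 7 + 8 = 24
  Machine 2: 8 + 5 + 8 = 21
  Machine 3: 1 + 5 + 8 = 14
Max machine load = 24
Job totals:
  Job 1: 18
  Job 2: 17
  Job 3: 24
Max job total = 24
Lower bound = max(24, 24) = 24

24
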